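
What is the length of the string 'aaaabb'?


String: 'aaaabb'
Counting characters:
  'a' appears 4 time(s)
  'b' appears 2 time(s)
Total length = 4 + 2 = 6

6


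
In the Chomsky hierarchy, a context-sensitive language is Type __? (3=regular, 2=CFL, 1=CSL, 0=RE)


Chomsky hierarchy levels:
  Type 3: Regular (DFA/NFA/regex)
  Type 2: Context-free (PDA)
  Type 1: Context-sensitive
  Type 0: Recursively enumerable (TM)
'context-sensitive' corresponds to Type 1

1


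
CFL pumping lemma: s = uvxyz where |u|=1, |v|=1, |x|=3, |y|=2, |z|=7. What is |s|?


|s| = |u| + |v| + |x| + |y| + |z|
= 1 + 1 + 3 + 2 + 7
= 2 + 3 + 9
= 5 + 9
= 14

14


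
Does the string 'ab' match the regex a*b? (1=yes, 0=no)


Pattern: a*b
String: 'ab'
Pattern requires: zero or more 'a's followed by exactly one 'b'
Found 1 leading 'a's
Remaining: 'b'
Remaining is exactly 'b' -> match
Result: 1

1


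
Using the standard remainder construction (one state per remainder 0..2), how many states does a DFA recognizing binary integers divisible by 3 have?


Divisibility by 3 is tracked via the remainder mod 3: 0, 1, ..., 2
The construction assigns one state to each remainder
Number of remainders = 3

3


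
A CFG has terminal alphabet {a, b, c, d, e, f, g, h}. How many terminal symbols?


Terminal symbols: a, b, c, d, e, f, g, h
Counting each: a (#1), b (#2), c (#3), d (#4), e (#5), f (#6), g (#7), h (#8)
Total = 8

8


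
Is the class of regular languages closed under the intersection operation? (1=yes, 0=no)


Regular languages are closed under:
- Union (DFA product construction)
- Intersection (DFA product construction)
- Complement (swap accept/reject states)
- Concatenation (NFA construction)
- Kleene star (NFA construction)
intersection is in this list
Therefore: closed

1


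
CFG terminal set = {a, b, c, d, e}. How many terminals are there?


Terminal symbols: a, b, c, d, e
Counting each: a (#1), b (#2), c (#3), d (#4), e (#5)
Total = 5

5


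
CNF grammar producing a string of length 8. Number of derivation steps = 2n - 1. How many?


Chomsky Normal Form derivation:
String length n = 8
Each step either:
  - Splits a nonterminal into two (n-1 such steps)
  - Converts a nonterminal to terminal (n such steps)
Total = (n-1) + n = 2n - 1
= 2(8) - 1
= 16 - 1
= 15

15


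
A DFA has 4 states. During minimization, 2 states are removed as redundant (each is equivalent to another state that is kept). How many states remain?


Original DFA: 4 states
Redundant states removed: 2
Minimized states = original - removed
= 4 - 2
= 2

2


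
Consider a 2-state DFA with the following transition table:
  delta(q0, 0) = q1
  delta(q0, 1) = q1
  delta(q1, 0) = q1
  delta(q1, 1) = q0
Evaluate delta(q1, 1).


Looking up transition function:
delta(q1, 1) in the table
Row: q1, Column: 1
Result: q0

q0


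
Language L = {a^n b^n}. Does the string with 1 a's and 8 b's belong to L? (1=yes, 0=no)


Language requires equal numbers of a's and b's
PDA pushes for each 'a', pops for each 'b'
Number of a's = 1
Number of b's = 8
1 != 8 -> Reject

0


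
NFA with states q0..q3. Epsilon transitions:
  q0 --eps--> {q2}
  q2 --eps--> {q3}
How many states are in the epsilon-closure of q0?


Starting from q0
Initialize closure = {q0}
Follow epsilon from q0 -> add q2
Follow epsilon from q2 -> add q3
Final closure: {q0, q2, q3}
Size = 3

3


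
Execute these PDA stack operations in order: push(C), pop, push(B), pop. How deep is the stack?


Tracing stack operations:
  push(C) -> stack = [C], depth=1
  pop -> removed C, stack = [], depth=0
  push(B) -> stack = [B], depth=1
  pop -> removed B, stack = [], depth=0
Final depth = 0

0


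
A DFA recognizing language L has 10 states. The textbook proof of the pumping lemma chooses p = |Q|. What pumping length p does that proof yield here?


Pumping lemma for regular languages (standard proof):
Take p = |Q|, the number of DFA states.
Any string of length >= |Q| passes through |Q|+1 states while reading its first |Q| symbols,
so by pigeonhole some state repeats, giving the loop that can be pumped.
Here |Q| = 10
Therefore the proof uses p = 10

10


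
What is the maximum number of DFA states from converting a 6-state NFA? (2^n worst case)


NFA has 6 states
Subset construction: each DFA state = subset of NFA states
Maximum subsets = 2^6
2^6 = 64

64


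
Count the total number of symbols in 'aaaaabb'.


String: 'aaaaabb'
Counting characters:
  'a' appears 5 time(s)
  'b' appears 2 time(s)
Total length = 5 + 2 = 7

7


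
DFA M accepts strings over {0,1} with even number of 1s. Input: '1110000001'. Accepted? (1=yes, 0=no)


DFA has 2 states: q_even (start, accept=yes) and q_odd
Processing string '1110000001' character by character:
  Position 0: read '1', 1-count=1 -> q_odd
  Position 1: read '1', 1-count=2 -> q_even
  Position 2: read '1', 1-count=3 -> q_odd
  Position 3: read '0', 1-count=3 -> q_odd (no change)
  Position 4: read '0', 1-count=3 -> q_odd (no change)
  Position 5: read '0', 1-count=3 -> q_odd (no change)
  Position 6: read '0', 1-count=3 -> q_odd (no change)
  Position 7: read '0', 1-count=3 -> q_odd (no change)
  Position 8: read '0', 1-count=3 -> q_odd (no change)
  Position 9: read '1', 1-count=4 -> q_even
Final state: q_even, total 1s = 4 (even); the DFA requires an even count -> accept

1


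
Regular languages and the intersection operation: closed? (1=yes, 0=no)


Regular languages are closed under all standard operations:
- Union: Yes (product construction)
- Intersection: Yes (product construction)
- Complement: Yes (swap accept/reject)
- Concatenation: Yes (NFA construction)
Operation: intersection -> Closed

1


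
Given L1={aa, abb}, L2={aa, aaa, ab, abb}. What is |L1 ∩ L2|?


L1 = {aa, abb}
L2 = {aa, aaa, ab, abb}
Checking each string in L1 against L2:
  'aa': in L2? Yes
  'abb': in L2? Yes
Intersection = {aa, abb}
|L1 ∩ L2| = 2

2


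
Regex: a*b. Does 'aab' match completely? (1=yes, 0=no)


Pattern: a*b
String: 'aab'
Pattern requires: zero or more 'a's followed by exactly one 'b'
Found 2 leading 'a's
Remaining: 'b'
Remaining is exactly 'b' -> match
Result: 1

1


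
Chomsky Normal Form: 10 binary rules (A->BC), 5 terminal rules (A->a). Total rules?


CNF allows two rule forms:
  A -> BC (binary): 10 rules
  A -> a (terminal): 5 rules
Total = 10 + 5 = 15

15


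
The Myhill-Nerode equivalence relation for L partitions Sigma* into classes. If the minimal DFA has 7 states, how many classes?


Myhill-Nerode theorem:
Number of equivalence classes = number of states in minimal DFA
Minimal DFA states = 7
Therefore equivalence classes = 7

7


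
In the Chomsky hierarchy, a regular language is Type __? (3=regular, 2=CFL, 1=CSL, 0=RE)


Chomsky hierarchy levels:
  Type 3: Regular (DFA/NFA/regex)
  Type 2: Context-free (PDA)
  Type 1: Context-sensitive
  Type 0: Recursively enumerable (TM)
'regular' corresponds to Type 3

3


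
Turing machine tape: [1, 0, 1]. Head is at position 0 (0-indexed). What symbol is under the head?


Tape: [1, 0, 1]
Positions: 0 1 2
Values:    1 0 1
Head at position 0
tape[0] = 1

1


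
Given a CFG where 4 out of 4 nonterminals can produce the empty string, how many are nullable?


Nonterminals: {S, A, B, C}
A nonterminal is nullable if it can derive epsilon
Counting nullable nonterminals: 4
Total nullable = 4

4


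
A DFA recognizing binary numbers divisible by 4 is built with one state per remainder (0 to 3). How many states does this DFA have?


Divisibility by 4 is tracked via the remainder mod 4: 0, 1, ..., 3
The construction assigns one state to each remainder
Number of remainders = 4

4


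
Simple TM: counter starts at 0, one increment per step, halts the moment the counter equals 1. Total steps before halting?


Counter starts at 0. Counting sequence:
  Step 1: counter = 1
Counter reached 1 -> halt
Total steps = 1

1


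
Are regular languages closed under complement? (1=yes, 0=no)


Regular languages are closed under:
- Union (DFA product construction)
- Intersection (DFA product construction)
- Complement (swap accept/reject states)
- Concatenation (NFA construction)
- Kleene star (NFA construction)
complement is in this list
Therefore: closed

1


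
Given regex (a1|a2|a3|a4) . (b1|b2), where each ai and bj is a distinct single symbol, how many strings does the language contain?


First group: 4 alternatives
Second group: 2 alternatives
Concatenation: each choice from group 1 pairs with each from group 2
Total = 4 x 2 = 8

8


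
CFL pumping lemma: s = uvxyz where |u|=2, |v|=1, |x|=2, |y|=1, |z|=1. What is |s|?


|s| = |u| + |v| + |x| + |y| + |z|
= 2 + 1 + 2 + 1 + 1
= 3 + 2 + 2
= 5 + 2
= 7

7


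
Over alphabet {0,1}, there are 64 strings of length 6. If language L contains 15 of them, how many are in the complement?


Alphabet: {0,1}
String length: 6
Total strings of length 6 = 2^6 = 64
Strings in L = 15
Complement = total - |L|
= 64 - 15
= 49

49


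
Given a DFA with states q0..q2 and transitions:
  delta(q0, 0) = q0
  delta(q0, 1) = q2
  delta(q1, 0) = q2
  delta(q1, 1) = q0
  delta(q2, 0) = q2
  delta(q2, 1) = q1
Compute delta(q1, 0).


Looking up transition function:
delta(q1, 0) in the table
Row: q1, Column: 0
Result: q2

q2


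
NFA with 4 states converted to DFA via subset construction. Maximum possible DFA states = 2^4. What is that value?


NFA has 4 states
Subset construction: each DFA state = subset of NFA states
Maximum subsets = 2^4
2^4 = 16

16


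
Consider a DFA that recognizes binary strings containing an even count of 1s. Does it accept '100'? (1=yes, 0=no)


DFA has 2 states: q_even (start, accept=yes) and q_odd
Processing string '100' character by character:
  Position 0: read '1', 1-count=1 -> q_odd
  Position 1: read '0', 1-count=1 -> q_odd (no change)
  Position 2: read '0', 1-count=1 -> q_odd (no change)
Final state: q_odd, total 1s = 1 (odd); the DFA requires an even count -> reject

0


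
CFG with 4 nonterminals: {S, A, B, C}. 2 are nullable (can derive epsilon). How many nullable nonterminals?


Nonterminals: {S, A, B, C}
A nonterminal is nullable if it can derive epsilon
Counting nullable nonterminals: 2
Total nullable = 2

2


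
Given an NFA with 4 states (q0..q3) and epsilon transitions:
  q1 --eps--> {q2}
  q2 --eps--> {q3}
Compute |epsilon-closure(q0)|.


Starting from q0
Initialize closure = {q0}
q0 has no outgoing epsilon transitions -> nothing to add
Final closure: {q0}
Size = 1

1


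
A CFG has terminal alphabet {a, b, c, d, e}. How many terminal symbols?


Terminal symbols: a, b, c, d, e
Counting each: a (#1), b (#2), c (#3), d (#4), e (#5)
Total = 5

5


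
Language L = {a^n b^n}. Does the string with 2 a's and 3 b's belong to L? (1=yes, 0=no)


Language requires equal numbers of a's and b's
PDA pushes for each 'a', pops for each 'b'
Number of a's = 2
Number of b's = 3
2 != 3 -> Reject

0


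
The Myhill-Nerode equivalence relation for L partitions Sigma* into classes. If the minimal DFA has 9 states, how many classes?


Myhill-Nerode theorem:
Number of equivalence classes = number of states in minimal DFA
Minimal DFA states = 9
Therefore equivalence classes = 9

9


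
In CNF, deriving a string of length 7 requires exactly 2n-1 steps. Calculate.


Chomsky Normal Form derivation:
String length n = 7
Each step either:
  - Splits a nonterminal into two (n-1 such steps)
  - Converts a nonterminal to terminal (n such steps)
Total = (n-1) + n = 2n - 1
= 2(7) - 1
= 14 - 1
= 13

13


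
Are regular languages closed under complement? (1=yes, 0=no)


Regular languages are closed under:
- Union (DFA product construction)
- Intersection (DFA product construction)
- Complement (swap accept/reject states)
- Concatenation (NFA construction)
- Kleene star (NFA construction)
complement is in this list
Therefore: closed

1


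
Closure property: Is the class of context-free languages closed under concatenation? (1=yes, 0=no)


CFL closure properties:
  Closed under: union, concatenation, Kleene star
  NOT closed under: intersection, complement
Operation 'concatenation' is in closed list -> Yes (closed)

1


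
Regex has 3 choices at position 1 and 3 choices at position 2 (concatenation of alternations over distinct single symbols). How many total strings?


First group: 3 alternatives
Second group: 3 alternatives
Concatenation: each choice from group 1 pairs with each from group 2
Total = 3 x 3 = 9

9


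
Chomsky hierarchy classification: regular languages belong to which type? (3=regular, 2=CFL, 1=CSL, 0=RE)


Chomsky hierarchy levels:
  Type 3: Regular (DFA/NFA/regex)
  Type 2: Context-free (PDA)
  Type 1: Context-sensitive
  Type 0: Recursively enumerable (TM)
'regular' corresponds to Type 3

3


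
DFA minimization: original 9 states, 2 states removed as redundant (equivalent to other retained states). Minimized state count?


Original DFA: 9 states
Redundant states removed: 2
Minimized states = original - removed
= 9 - 2
= 7

7


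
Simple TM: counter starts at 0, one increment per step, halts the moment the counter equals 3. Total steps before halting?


Counter starts at 0. Counting sequence:
  Step 1: counter = 1
  Step 2: counter = 2
  Step 3: counter = 3
Counter reached 3 -> halt
Total steps = 3

3


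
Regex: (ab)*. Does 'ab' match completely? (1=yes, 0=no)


Pattern: (ab)*
String: 'ab'
Pattern requires: zero or more repetitions of 'ab'
Pairs: ['ab']
All pairs are 'ab'? Yes
Result: 1

1


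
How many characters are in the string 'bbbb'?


String: 'bbbb'
Counting characters:
  'b' appears 4 time(s)
Total length = 0 + 4 = 4

4


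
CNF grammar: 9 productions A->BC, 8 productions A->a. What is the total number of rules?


CNF allows two rule forms:
  A -> BC (binary): 9 rules
  A -> a (terminal): 8 rules
Total = 9 + 8 = 17

17


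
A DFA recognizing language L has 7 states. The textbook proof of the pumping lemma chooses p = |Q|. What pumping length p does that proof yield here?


Pumping lemma for regular languages (standard proof):
Take p = |Q|, the number of DFA states.
Any string of length >= |Q| passes through |Q|+1 states while reading its first |Q| symbols,
so by pigeonhole some state repeats, giving the loop that can be pumped.
Here |Q| = 7
Therefore the proof uses p = 7

7


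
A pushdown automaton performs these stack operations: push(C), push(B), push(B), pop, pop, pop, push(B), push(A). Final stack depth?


Tracing stack operations:
  push(C) -> stack = [C], depth=1
  push(B) -> stack = [C,B], depth=2
  push(B) -> stack = [C,B,B], depth=3
  pop -> removed B, stack = [C,B], depth=2
  pop -> removed B, stack = [C], depth=1
  pop -> removed C, stack = [], depth=0
  push(B) -> stack = [B], depth=1
  push(A) -> stack = [B,A], depth=2
Final depth = 2

2


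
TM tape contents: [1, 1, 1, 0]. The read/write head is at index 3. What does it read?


Tape: [1, 1, 1, 0]
Positions: 0 1 2 3
Values:    1 1 1 0
Head at position 3
tape[3] = 0

0


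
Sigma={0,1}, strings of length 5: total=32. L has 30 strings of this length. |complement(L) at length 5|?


Alphabet: {0,1}
String length: 5
Total strings of length 5 = 2^5 = 32
Strings in L = 30
Complement = total - |L|
= 32 - 30
= 2

2


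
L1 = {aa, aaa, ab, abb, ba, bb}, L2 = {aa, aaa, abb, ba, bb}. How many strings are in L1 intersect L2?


L1 = {aa, aaa, ab, abb, ba, bb}
L2 = {aa, aaa, abb, ba, bb}
Checking each string in L1 against L2:
  'aa': in L2? Yes
  'aaa': in L2? Yes
  'ab': in L2? No
  'abb': in L2? Yes
  'ba': in L2? Yes
  'bb': in L2? Yes
Intersection = {aa, aaa, abb, ba, bb}
|L1 ∩ L2| = 5

5


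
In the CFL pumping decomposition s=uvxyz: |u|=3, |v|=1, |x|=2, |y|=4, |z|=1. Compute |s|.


|s| = |u| + |v| + |x| + |y| + |z|
= 3 + 1 + 2 + 4 + 1
= 4 + 2 + 5
= 6 + 5
= 11

11


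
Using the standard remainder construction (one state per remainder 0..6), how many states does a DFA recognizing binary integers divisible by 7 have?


Divisibility by 7 is tracked via the remainder mod 7: 0, 1, ..., 6
The construction assigns one state to each remainder
Number of remainders = 7

7


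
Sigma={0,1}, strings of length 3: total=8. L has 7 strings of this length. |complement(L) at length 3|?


Alphabet: {0,1}
String length: 3
Total strings of length 3 = 2^3 = 8
Strings in L = 7
Complement = total - |L|
= 8 - 7
= 1

1


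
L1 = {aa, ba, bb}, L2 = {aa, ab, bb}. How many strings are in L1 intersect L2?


L1 = {aa, ba, bb}
L2 = {aa, ab, bb}
Checking each string in L1 against L2:
  'aa': in L2? Yes
  'ba': in L2? No
  'bb': in L2? Yes
Intersection = {aa, bb}
|L1 ∩ L2| = 2

2


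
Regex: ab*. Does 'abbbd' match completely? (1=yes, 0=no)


Pattern: ab*
String: 'abbbd'
Pattern requires: exactly one 'a' followed by zero or more 'b's
First char is 'a' -> OK
Rest 'bbbd': all b's? No
Result: 0

0


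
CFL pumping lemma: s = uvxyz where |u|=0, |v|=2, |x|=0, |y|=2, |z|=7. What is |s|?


|s| = |u| + |v| + |x| + |y| + |z|
= 0 + 2 + 0 + 2 + 7
= 2 + 0 + 9
= 2 + 9
= 11

11


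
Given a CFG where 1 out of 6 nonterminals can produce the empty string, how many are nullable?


Nonterminals: {S, A, B, C, D, E}
A nonterminal is nullable if it can derive epsilon
Counting nullable nonterminals: 1
Total nullable = 1

1


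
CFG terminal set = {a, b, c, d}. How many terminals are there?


Terminal symbols: a, b, c, d
Counting each: a (#1), b (#2), c (#3), d (#4)
Total = 4

4


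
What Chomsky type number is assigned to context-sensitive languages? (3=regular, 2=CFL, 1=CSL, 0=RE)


Chomsky hierarchy levels:
  Type 3: Regular (DFA/NFA/regex)
  Type 2: Context-free (PDA)
  Type 1: Context-sensitive
  Type 0: Recursively enumerable (TM)
'context-sensitive' corresponds to Type 1

1


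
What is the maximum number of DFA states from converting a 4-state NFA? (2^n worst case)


NFA has 4 states
Subset construction: each DFA state = subset of NFA states
Maximum subsets = 2^4
2^4 = 16

16


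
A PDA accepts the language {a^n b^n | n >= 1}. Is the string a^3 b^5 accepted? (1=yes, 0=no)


Language requires equal numbers of a's and b's
PDA pushes for each 'a', pops for each 'b'
Number of a's = 3
Number of b's = 5
3 != 5 -> Reject

0


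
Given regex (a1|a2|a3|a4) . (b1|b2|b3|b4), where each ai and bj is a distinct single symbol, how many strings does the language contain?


First group: 4 alternatives
Second group: 4 alternatives
Concatenation: each choice from group 1 pairs with each from group 2
Total = 4 x 4 = 16

16


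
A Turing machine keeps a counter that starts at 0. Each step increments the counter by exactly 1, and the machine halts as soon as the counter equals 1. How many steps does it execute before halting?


Counter starts at 0. Counting sequence:
  Step 1: counter = 1
Counter reached 1 -> halt
Total steps = 1

1


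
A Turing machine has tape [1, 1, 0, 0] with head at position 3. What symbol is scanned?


Tape: [1, 1, 0, 0]
Positions: 0 1 2 3
Values:    1 1 0 0
Head at position 3
tape[3] = 0

0


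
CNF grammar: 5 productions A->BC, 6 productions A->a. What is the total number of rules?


CNF allows two rule forms:
  A -> BC (binary): 5 rules
  A -> a (terminal): 6 rules
Total = 5 + 6 = 11

11


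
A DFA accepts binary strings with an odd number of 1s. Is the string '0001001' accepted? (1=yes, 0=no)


DFA has 2 states: q_even (start, accept=no) and q_odd
Processing string '0001001' character by character:
  Position 0: read '0', 1-count=0 -> q_even (no change)
  Position 1: read '0', 1-count=0 -> q_even (no change)
  Position 2: read '0', 1-count=0 -> q_even (no change)
  Position 3: read '1', 1-count=1 -> q_odd
  Position 4: read '0', 1-count=1 -> q_odd (no change)
  Position 5: read '0', 1-count=1 -> q_odd (no change)
  Position 6: read '1', 1-count=2 -> q_even
Final state: q_even, total 1s = 2 (even); the DFA requires an odd count -> reject

0


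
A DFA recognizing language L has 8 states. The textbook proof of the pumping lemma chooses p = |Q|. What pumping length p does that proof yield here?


Pumping lemma for regular languages (standard proof):
Take p = |Q|, the number of DFA states.
Any string of length >= |Q| passes through |Q|+1 states while reading its first |Q| symbols,
so by pigeonhole some state repeats, giving the loop that can be pumped.
Here |Q| = 8
Therefore the proof uses p = 8

8


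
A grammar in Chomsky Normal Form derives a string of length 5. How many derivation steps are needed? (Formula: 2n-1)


Chomsky Normal Form derivation:
String length n = 5
Each step either:
  - Splits a nonterminal into two (n-1 such steps)
  - Converts a nonterminal to terminal (n such steps)
Total = (n-1) + n = 2n - 1
= 2(5) - 1
= 10 - 1
= 9

9


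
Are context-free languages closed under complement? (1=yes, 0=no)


CFL closure properties:
  Closed under: union, concatenation, Kleene star
  NOT closed under: intersection, complement
Operation 'complement' is in not-closed list -> No (not closed)

0


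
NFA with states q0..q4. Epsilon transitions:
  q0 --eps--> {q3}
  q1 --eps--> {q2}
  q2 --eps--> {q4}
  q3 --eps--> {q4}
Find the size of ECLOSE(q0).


Starting from q0
Initialize closure = {q0}
Follow epsilon from q0 -> add q3
Follow epsilon from q3 -> add q4
Final closure: {q0, q3, q4}
Size = 3

3


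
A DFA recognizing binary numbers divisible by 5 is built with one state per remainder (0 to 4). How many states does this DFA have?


Divisibility by 5 is tracked via the remainder mod 5: 0, 1, ..., 4
The construction assigns one state to each remainder
Number of remainders = 5

5


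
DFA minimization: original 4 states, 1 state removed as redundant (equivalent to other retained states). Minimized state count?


Original DFA: 4 states
Redundant states removed: 1
Minimized states = original - removed
= 4 - 1
= 3

3


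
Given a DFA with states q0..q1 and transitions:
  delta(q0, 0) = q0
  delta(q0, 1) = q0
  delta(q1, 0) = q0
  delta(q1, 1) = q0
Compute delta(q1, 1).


Looking up transition function:
delta(q1, 1) in the table
Row: q1, Column: 1
Result: q0

q0


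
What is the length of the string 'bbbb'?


String: 'bbbb'
Counting characters:
  'b' appears 4 time(s)
Total length = 0 + 4 = 4

4


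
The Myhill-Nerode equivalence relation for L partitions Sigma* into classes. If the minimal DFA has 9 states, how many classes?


Myhill-Nerode theorem:
Number of equivalence classes = number of states in minimal DFA
Minimal DFA states = 9
Therefore equivalence classes = 9

9


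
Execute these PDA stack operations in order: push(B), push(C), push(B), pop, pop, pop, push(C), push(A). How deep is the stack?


Tracing stack operations:
  push(B) -> stack = [B], depth=1
  push(C) -> stack = [B,C], depth=2
  push(B) -> stack = [B,C,B], depth=3
  pop -> removed B, stack = [B,C], depth=2
  pop -> removed C, stack = [B], depth=1
  pop -> removed B, stack = [], depth=0
  push(C) -> stack = [C], depth=1
  push(A) -> stack = [C,A], depth=2
Final depth = 2

2


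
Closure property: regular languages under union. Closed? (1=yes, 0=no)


Regular languages are closed under:
- Union (DFA product construction)
- Intersection (DFA product construction)
- Complement (swap accept/reject states)
- Concatenation (NFA construction)
- Kleene star (NFA construction)
union is in this list
Therefore: closed

1


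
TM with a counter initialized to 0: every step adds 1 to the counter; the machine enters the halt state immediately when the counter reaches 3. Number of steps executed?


Counter starts at 0. Counting sequence:
  Step 1: counter = 1
  Step 2: counter = 2
  Step 3: counter = 3
Counter reached 3 -> halt
Total steps = 3

3


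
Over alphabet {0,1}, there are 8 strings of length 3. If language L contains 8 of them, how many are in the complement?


Alphabet: {0,1}
String length: 3
Total strings of length 3 = 2^3 = 8
Strings in L = 8
Complement = total - |L|
= 8 - 8
= 0

0


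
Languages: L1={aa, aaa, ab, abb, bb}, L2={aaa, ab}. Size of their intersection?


L1 = {aa, aaa, ab, abb, bb}
L2 = {aaa, ab}
Checking each string in L1 against L2:
  'aa': in L2? No
  'aaa': in L2? Yes
  'ab': in L2? Yes
  'abb': in L2? No
  'bb': in L2? No
Intersection = {aaa, ab}
|L1 ∩ L2| = 2

2


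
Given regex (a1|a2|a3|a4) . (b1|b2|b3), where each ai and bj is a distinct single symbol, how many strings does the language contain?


First group: 4 alternatives
Second group: 3 alternatives
Concatenation: each choice from group 1 pairs with each from group 2
Total = 4 x 3 = 12

12


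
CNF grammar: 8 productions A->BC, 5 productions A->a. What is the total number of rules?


CNF allows two rule forms:
  A -> BC (binary): 8 rules
  A -> a (terminal): 5 rules
Total = 8 + 5 = 13

13


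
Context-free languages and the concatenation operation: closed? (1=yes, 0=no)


CFL closure properties:
  Closed under: union, concatenation, Kleene star
  NOT closed under: intersection, complement
Operation 'concatenation' is in closed list -> Yes (closed)

1


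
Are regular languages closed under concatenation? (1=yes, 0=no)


Regular languages are closed under:
- Union (DFA product construction)
- Intersection (DFA product construction)
- Complement (swap accept/reject states)
- Concatenation (NFA construction)
- Kleene star (NFA construction)
concatenation is in this list
Therefore: closed

1


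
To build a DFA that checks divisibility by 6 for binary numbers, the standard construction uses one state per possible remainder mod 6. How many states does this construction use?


Divisibility by 6 is tracked via the remainder mod 6: 0, 1, ..., 5
The construction assigns one state to each remainder
Number of remainders = 6

6


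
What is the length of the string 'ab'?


String: 'ab'
Counting characters:
  'a' appears 1 time(s)
  'b' appears 1 time(s)
Total length = 1 + 1 = 2

2


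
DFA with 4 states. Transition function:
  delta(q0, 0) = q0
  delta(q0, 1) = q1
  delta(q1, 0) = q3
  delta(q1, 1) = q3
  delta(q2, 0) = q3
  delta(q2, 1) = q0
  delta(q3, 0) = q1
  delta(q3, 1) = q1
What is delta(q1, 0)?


Looking up transition function:
delta(q1, 0) in the table
Row: q1, Column: 0
Result: q3

q3


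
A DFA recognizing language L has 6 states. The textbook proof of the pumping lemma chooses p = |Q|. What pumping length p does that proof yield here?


Pumping lemma for regular languages (standard proof):
Take p = |Q|, the number of DFA states.
Any string of length >= |Q| passes through |Q|+1 states while reading its first |Q| symbols,
so by pigeonhole some state repeats, giving the loop that can be pumped.
Here |Q| = 6
Therefore the proof uses p = 6

6


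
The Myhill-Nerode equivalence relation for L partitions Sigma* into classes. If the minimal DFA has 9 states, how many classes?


Myhill-Nerode theorem:
Number of equivalence classes = number of states in minimal DFA
Minimal DFA states = 9
Therefore equivalence classes = 9

9


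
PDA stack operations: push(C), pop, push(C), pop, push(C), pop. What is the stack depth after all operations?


Tracing stack operations:
  push(C) -> stack = [C], depth=1
  pop -> removed C, stack = [], depth=0
  push(C) -> stack = [C], depth=1
  pop -> removed C, stack = [], depth=0
  push(C) -> stack = [C], depth=1
  pop -> removed C, stack = [], depth=0
Final depth = 0

0


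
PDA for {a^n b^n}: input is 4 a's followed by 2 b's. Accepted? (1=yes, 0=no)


Language requires equal numbers of a's and b's
PDA pushes for each 'a', pops for each 'b'
Number of a's = 4
Number of b's = 2
4 != 2 -> Reject

0


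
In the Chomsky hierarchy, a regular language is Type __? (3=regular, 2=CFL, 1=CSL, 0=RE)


Chomsky hierarchy levels:
  Type 3: Regular (DFA/NFA/regex)
  Type 2: Context-free (PDA)
  Type 1: Context-sensitive
  Type 0: Recursively enumerable (TM)
'regular' corresponds to Type 3

3


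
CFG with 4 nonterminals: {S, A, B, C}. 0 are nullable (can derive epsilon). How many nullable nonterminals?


Nonterminals: {S, A, B, C}
A nonterminal is nullable if it can derive epsilon
Counting nullable nonterminals: 0
Total nullable = 0

0


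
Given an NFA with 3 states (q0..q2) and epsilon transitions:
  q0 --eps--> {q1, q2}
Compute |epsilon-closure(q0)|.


Starting from q0
Initialize closure = {q0}
Follow epsilon from q0 -> add q1
Follow epsilon from q0 -> add q2
Final closure: {q0, q1, q2}
Size = 3

3


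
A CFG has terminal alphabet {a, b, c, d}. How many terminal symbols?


Terminal symbols: a, b, c, d
Counting each: a (#1), b (#2), c (#3), d (#4)
Total = 4

4


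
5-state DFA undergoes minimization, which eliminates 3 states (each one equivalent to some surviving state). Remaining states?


Original DFA: 5 states
Redundant states removed: 3
Minimized states = original - removed
= 5 - 3
= 2

2


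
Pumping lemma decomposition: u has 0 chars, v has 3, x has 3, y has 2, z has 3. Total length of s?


|s| = |u| + |v| + |x| + |y| + |z|
= 0 + 3 + 3 + 2 + 3
= 3 + 3 + 5
= 6 + 5
= 11

11


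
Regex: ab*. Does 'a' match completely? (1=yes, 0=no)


Pattern: ab*
String: 'a'
Pattern requires: exactly one 'a' followed by zero or more 'b's
First char is 'a' -> OK
Rest '': all b's? Yes
Result: 1

1


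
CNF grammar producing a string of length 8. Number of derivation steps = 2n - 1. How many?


Chomsky Normal Form derivation:
String length n = 8
Each step either:
  - Splits a nonterminal into two (n-1 such steps)
  - Converts a nonterminal to terminal (n such steps)
Total = (n-1) + n = 2n - 1
= 2(8) - 1
= 16 - 1
= 15

15


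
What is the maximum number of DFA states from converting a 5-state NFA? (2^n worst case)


NFA has 5 states
Subset construction: each DFA state = subset of NFA states
Maximum subsets = 2^5
2^5 = 32

32


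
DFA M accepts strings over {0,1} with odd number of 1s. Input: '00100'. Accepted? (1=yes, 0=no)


DFA has 2 states: q_even (start, accept=no) and q_odd
Processing string '00100' character by character:
  Position 0: read '0', 1-count=0 -> q_even (no change)
  Position 1: read '0', 1-count=0 -> q_even (no change)
  Position 2: read '1', 1-count=1 -> q_odd
  Position 3: read '0', 1-count=1 -> q_odd (no change)
  Position 4: read '0', 1-count=1 -> q_odd (no change)
Final state: q_odd, total 1s = 1 (odd); the DFA requires an odd count -> accept

1


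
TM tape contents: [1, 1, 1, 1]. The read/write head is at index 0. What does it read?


Tape: [1, 1, 1, 1]
Positions: 0 1 2 3
Values:    1 1 1 1
Head at position 0
tape[0] = 1

1


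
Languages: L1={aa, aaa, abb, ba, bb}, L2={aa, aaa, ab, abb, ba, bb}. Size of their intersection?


L1 = {aa, aaa, abb, ba, bb}
L2 = {aa, aaa, ab, abb, ba, bb}
Checking each string in L1 against L2:
  'aa': in L2? Yes
  'aaa': in L2? Yes
  'abb': in L2? Yes
  'ba': in L2? Yes
  'bb': in L2? Yes
Intersection = {aa, aaa, abb, ba, bb}
|L1 ∩ L2| = 5

5


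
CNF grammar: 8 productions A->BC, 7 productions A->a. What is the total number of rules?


CNF allows two rule forms:
  A -> BC (binary): 8 rules
  A -> a (terminal): 7 rules
Total = 8 + 7 = 15

15


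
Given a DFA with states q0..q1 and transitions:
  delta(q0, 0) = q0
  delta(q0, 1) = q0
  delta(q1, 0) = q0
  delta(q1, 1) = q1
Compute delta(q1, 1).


Looking up transition function:
delta(q1, 1) in the table
Row: q1, Column: 1
Result: q1

q1


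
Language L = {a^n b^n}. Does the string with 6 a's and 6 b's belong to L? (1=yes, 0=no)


Language requires equal numbers of a's and b's
PDA pushes for each 'a', pops for each 'b'
Number of a's = 6
Number of b's = 6
6 == 6 -> Accept

1


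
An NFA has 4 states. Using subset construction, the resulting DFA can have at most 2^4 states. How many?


NFA has 4 states
Subset construction: each DFA state = subset of NFA states
Maximum subsets = 2^4
2^4 = 16

16


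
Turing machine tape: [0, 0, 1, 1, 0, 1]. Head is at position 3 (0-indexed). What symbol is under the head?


Tape: [0, 0, 1, 1, 0, 1]
Positions: 0 1 2 3 4 5
Values:    0 0 1 1 0 1
Head at position 3
tape[3] = 1

1


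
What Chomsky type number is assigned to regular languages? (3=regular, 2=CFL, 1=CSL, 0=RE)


Chomsky hierarchy levels:
  Type 3: Regular (DFA/NFA/regex)
  Type 2: Context-free (PDA)
  Type 1: Context-sensitive
  Type 0: Recursively enumerable (TM)
'regular' corresponds to Type 3

3


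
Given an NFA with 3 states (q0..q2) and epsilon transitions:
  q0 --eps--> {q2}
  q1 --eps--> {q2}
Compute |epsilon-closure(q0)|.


Starting from q0
Initialize closure = {q0}
Follow epsilon from q0 -> add q2
Final closure: {q0, q2}
Size = 2

2


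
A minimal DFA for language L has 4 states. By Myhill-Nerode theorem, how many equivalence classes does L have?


Myhill-Nerode theorem:
Number of equivalence classes = number of states in minimal DFA
Minimal DFA states = 4
Therefore equivalence classes = 4

4


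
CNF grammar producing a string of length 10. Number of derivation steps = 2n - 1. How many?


Chomsky Normal Form derivation:
String length n = 10
Each step either:
  - Splits a nonterminal into two (n-1 such steps)
  - Converts a nonterminal to terminal (n such steps)
Total = (n-1) + n = 2n - 1
= 2(10) - 1
= 20 - 1
= 19

19


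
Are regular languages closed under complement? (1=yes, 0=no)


Regular languages are closed under all standard operations:
- Union: Yes (product construction)
- Intersection: Yes (product construction)
- Complement: Yes (swap accept/reject)
- Concatenation: Yes (NFA construction)
Operation: complement -> Closed

1


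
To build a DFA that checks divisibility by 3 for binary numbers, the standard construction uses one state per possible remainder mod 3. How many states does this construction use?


Divisibility by 3 is tracked via the remainder mod 3: 0, 1, ..., 2
The construction assigns one state to each remainder
Number of remainders = 3

3


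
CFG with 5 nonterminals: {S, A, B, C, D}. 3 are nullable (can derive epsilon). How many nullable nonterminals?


Nonterminals: {S, A, B, C, D}
A nonterminal is nullable if it can derive epsilon
Counting nullable nonterminals: 3
Total nullable = 3

3


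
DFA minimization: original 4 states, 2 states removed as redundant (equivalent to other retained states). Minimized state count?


Original DFA: 4 states
Redundant states removed: 2
Minimized states = original - removed
= 4 - 2
= 2

2


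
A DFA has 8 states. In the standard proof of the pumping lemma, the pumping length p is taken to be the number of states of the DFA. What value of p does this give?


Pumping lemma for regular languages (standard proof):
Take p = |Q|, the number of DFA states.
Any string of length >= |Q| passes through |Q|+1 states while reading its first |Q| symbols,
so by pigeonhole some state repeats, giving the loop that can be pumped.
Here |Q| = 8
Therefore the proof uses p = 8

8


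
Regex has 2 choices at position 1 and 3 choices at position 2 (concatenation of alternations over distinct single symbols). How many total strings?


First group: 2 alternatives
Second group: 3 alternatives
Concatenation: each choice from group 1 pairs with each from group 2
Total = 2 x 3 = 6

6


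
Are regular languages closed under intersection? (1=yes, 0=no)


Regular languages are closed under:
- Union (DFA product construction)
- Intersection (DFA product construction)
- Complement (swap accept/reject states)
- Concatenation (NFA construction)
- Kleene star (NFA construction)
intersection is in this list
Therefore: closed

1


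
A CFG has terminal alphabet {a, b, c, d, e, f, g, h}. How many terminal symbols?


Terminal symbols: a, b, c, d, e, f, g, h
Counting each: a (#1), b (#2), c (#3), d (#4), e (#5), f (#6), g (#7), h (#8)
Total = 8

8


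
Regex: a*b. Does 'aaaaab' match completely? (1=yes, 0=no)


Pattern: a*b
String: 'aaaaab'
Pattern requires: zero or more 'a's followed by exactly one 'b'
Found 5 leading 'a's
Remaining: 'b'
Remaining is exactly 'b' -> match
Result: 1

1


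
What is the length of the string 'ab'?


String: 'ab'
Counting characters:
  'a' appears 1 time(s)
  'b' appears 1 time(s)
Total length = 1 + 1 = 2

2


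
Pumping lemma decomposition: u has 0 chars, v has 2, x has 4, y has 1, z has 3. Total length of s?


|s| = |u| + |v| + |x| + |y| + |z|
= 0 + 2 + 4 + 1 + 3
= 2 + 4 + 4
= 6 + 4
= 10

10


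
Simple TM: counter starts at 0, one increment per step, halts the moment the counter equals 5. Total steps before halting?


Counter starts at 0. Counting sequence:
  Step 1: counter = 1
  Step 2: counter = 2
  Step 3: counter = 3
  Step 4: counter = 4
  Step 5: counter = 5
Counter reached 5 -> halt
Total steps = 5

5


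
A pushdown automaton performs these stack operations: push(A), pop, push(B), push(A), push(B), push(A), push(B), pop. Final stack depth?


Tracing stack operations:
  push(A) -> stack = [A], depth=1
  pop -> removed A, stack = [], depth=0
  push(B) -> stack = [B], depth=1
  push(A) -> stack = [B,A], depth=2
  push(B) -> stack = [B,A,B], depth=3
  push(A) -> stack = [B,A,B,A], depth=4
  push(B) -> stack = [B,A,B,A,B], depth=5
  pop -> removed B, stack = [B,A,B,A], depth=4
Final depth = 4

4


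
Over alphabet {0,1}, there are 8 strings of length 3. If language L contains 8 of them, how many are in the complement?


Alphabet: {0,1}
String length: 3
Total strings of length 3 = 2^3 = 8
Strings in L = 8
Complement = total - |L|
= 8 - 8
= 0

0


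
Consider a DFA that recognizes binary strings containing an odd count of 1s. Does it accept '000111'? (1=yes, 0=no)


DFA has 2 states: q_even (start, accept=no) and q_odd
Processing string '000111' character by character:
  Position 0: read '0', 1-count=0 -> q_even (no change)
  Position 1: read '0', 1-count=0 -> q_even (no change)
  Position 2: read '0', 1-count=0 -> q_even (no change)
  Position 3: read '1', 1-count=1 -> q_odd
  Position 4: read '1', 1-count=2 -> q_even
  Position 5: read '1', 1-count=3 -> q_odd
Final state: q_odd, total 1s = 3 (odd); the DFA requires an odd count -> accept

1


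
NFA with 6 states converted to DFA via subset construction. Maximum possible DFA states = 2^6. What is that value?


NFA has 6 states
Subset construction: each DFA state = subset of NFA states
Maximum subsets = 2^6
2^6 = 64

64


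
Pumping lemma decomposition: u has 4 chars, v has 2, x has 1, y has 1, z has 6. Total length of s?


|s| = |u| + |v| + |x| + |y| + |z|
= 4 + 2 + 1 + 1 + 6
= 6 + 1 + 7
= 7 + 7
= 14

14


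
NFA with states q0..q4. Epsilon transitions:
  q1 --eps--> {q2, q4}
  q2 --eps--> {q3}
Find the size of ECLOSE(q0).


Starting from q0
Initialize closure = {q0}
q0 has no outgoing epsilon transitions -> nothing to add
Final closure: {q0}
Size = 1

1


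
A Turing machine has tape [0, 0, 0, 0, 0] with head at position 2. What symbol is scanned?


Tape: [0, 0, 0, 0, 0]
Positions: 0 1 2 3 4
Values:    0 0 0 0 0
Head at position 2
tape[2] = 0

0


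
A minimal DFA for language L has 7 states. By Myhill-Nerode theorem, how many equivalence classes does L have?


Myhill-Nerode theorem:
Number of equivalence classes = number of states in minimal DFA
Minimal DFA states = 7
Therefore equivalence classes = 7

7


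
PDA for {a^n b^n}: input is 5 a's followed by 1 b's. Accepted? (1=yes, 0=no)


Language requires equal numbers of a's and b's
PDA pushes for each 'a', pops for each 'b'
Number of a's = 5
Number of b's = 1
5 != 1 -> Reject

0


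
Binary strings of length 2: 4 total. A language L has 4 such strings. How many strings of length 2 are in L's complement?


Alphabet: {0,1}
String length: 2
Total strings of length 2 = 2^2 = 4
Strings in L = 4
Complement = total - |L|
= 4 - 4
= 0

0


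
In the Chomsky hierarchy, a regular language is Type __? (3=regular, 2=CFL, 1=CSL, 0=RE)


Chomsky hierarchy levels:
  Type 3: Regular (DFA/NFA/regex)
  Type 2: Context-free (PDA)
  Type 1: Context-sensitive
  Type 0: Recursively enumerable (TM)
'regular' corresponds to Type 3

3
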